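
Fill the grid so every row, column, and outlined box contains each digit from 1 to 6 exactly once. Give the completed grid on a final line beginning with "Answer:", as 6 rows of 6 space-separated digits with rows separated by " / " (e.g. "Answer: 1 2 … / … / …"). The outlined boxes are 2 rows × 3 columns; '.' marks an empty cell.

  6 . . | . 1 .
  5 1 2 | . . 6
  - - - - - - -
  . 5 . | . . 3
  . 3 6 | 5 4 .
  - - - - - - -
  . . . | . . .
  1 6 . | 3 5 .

Step 1. [r6c6∈{2,4}] in row 6, 2 fits only at r6c6. So r6c6=2.
Step 2. [r6c3∈{4}] r6c3 is down to just 4. So r6c3=4.
Step 3. [r2c4∈{4}] nothing but 4 survives at r2c4. So r2c4=4.
Step 4. [r3c5∈{2,6}] col 5 places 2 nowhere but r3c5. So r3c5=2.
Step 5. [r3c4∈{1,6}] r3c4 is the only open cell in row 3 admitting 6 ⇒ r3c4=6.
Step 6. [r5c1∈{2,3}] r5c1 is the only open cell in col 1 admitting 3. So r5c1=3.
Step 7. [r5c6∈{1,4}] in row 5, 4 fits only at r5c6, so r5c6=4.
Step 8. [r5c3∈{5}] r5c3's peers cover all but 5. So r5c3=5.
Step 9. [r1c3∈{3}] r1c3 is down to just 3. So r1c3=3.
Step 10. [r4c1∈{2}] only 2 remains possible at r4c1, so r4c1=2.
Step 11. [r4c6∈{1}] r4c6 has the single candidate 1, so r4c6=1.
Step 12. [r1c4∈{2}] r1c4 has the single candidate 2 ⇒ r1c4=2.
Step 13. [r3c3∈{1}] r3c3 has the single candidate 1 ⇒ r3c3=1.
Step 14. [r3c1∈{4}] r3c1's peers cover all but 4 ⇒ r3c1=4.
Step 15. [r5c4∈{1}] r5c4's peers cover all but 1 ⇒ r5c4=1.
Step 16. [r2c5∈{3}] r2c5 has the single candidate 3 ⇒ r2c5=3.
Step 17. [r1c2∈{4}] r1c2 has the single candidate 4. So r1c2=4.
Step 18. [r5c2∈{2}] only 2 remains possible at r5c2 ⇒ r5c2=2.
Step 19. [r1c6∈{5}] only 5 remains possible at r1c6. So r1c6=5.
Step 20. [r5c5∈{6}] r5c5's peers cover all but 6 ⇒ r5c5=6.

Answer: 6 4 3 2 1 5 / 5 1 2 4 3 6 / 4 5 1 6 2 3 / 2 3 6 5 4 1 / 3 2 5 1 6 4 / 1 6 4 3 5 2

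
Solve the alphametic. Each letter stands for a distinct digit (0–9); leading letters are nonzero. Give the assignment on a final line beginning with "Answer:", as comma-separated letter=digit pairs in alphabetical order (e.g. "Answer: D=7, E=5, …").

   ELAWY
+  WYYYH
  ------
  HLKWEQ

Step 1. [col 1: Y + H ≡ Q (mod 10)] several values work for Q in column 1 (Y + H ≡ Q (mod 10), carry-in 0); try Q=3 ⇒ Q=3.
Step 2. [col 1: Y + H ≡ Q (mod 10)] several values work for Y in column 1 (Y + H ≡ Q (mod 10), carry-in 0); try Y=2. So Y=2.
Step 3. [col 1: Y + H ≡ Q (mod 10)] column 1: given Y=2, Q=3, carry-in 0, and digits 2,3 already taken and all letters distinct, Y+H≡Q (mod 10) forces H=1. So H=1.
Step 4. [col 2: W + Y ≡ E (mod 10)] no forcing yet in column 2 (carry-in 0); E=9 is free and consistent — try it ⇒ E=9.
Step 5. [col 2: W + Y ≡ E (mod 10)] column 2 reads W+Y+carry(0)=E with Y=2, E=9; with digits 1,2,3,9 already taken and all letters distinct, the only value for W is 7 ⇒ W=7.
Step 6. [col 3: A + Y ≡ W (mod 10)] column 3: given Y=2, W=7, carry-in 0, and digits 1,2,3,7,9 already taken and all letters distinct, A+Y≡W (mod 10) forces A=5. So A=5.
Step 7. [col 4: L + Y ≡ K (mod 10)] several values work for L in column 4 (L + Y ≡ K (mod 10), carry-in 0); try L=6. So L=6.
Step 8. [col 4: L + Y ≡ K (mod 10)] column 4 reads L+Y+carry(0)=K with L=6, Y=2; with digits 1,2,3,5,6,7,9 already taken and all letters distinct, the only value for K is 8. So K=8.

Answer: A=5, E=9, H=1, K=8, L=6, Q=3, W=7, Y=2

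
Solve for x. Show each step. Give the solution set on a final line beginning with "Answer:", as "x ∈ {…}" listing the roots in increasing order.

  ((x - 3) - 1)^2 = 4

Step 1. [((x - 3) - 1)^2 = 4] √ both sides: 4 ≥ 0 gives two branches, so sqrt: (x - 3) - 1 = 2 or -2.
Step 2. [(x - 3) - 1 = 2 or -2] -1 is outermost — add 1 both sides, so sub: x - 3 = 3 or -1.
Step 3. [x - 3 = 3 or -1] -3 is outermost — add 3 both sides. So sub: x = 6 or 2.

Answer: x ∈ {2, 6}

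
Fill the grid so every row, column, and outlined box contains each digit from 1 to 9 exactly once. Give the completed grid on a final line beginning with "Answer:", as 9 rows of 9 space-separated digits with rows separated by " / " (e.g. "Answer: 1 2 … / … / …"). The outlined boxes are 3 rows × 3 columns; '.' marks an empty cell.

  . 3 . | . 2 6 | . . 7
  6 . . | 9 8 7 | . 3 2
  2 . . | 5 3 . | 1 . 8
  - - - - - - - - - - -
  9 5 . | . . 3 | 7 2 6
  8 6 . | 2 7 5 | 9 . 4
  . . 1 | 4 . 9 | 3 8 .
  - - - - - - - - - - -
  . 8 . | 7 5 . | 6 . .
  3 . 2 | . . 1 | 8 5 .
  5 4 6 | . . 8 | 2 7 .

Step 1. [r1c1∈{1,4}] r1c1 is the only open cell in col 1 admitting 4. So r1c1=4.
Step 2. [r8c9∈{9}] only 9 remains possible at r8c9 ⇒ r8c9=9.
Step 3. [r3c2∈{7,9}] in col 2, 9 fits only at r3c2 ⇒ r3c2=9.
Step 4. [r7c8∈{1,4}] 4 has one home in box 9: r7c8, so r7c8=4.
Step 5. [r1c7∈{5}] only 5 remains possible at r1c7. So r1c7=5.
Step 6. [r7c9∈{1,3}] 3 has one home in row 7: r7c9. So r7c9=3.
Step 7. [r1c4∈{1}] nothing but 1 survives at r1c4, so r1c4=1.
Step 8. [r8c4∈{6}] r8c4 is down to just 6. So r8c4=6.
Step 9. [r8c2∈{7}] only 7 remains possible at r8c2. So r8c2=7.
Step 10. [r1c8∈{9}] only 9 remains possible at r1c8, so r1c8=9.
Step 11. [r9c5∈{9}] r9c5's peers cover all but 9 ⇒ r9c5=9.
Step 12. [r6c9∈{5}] r6c9 is down to just 5. So r6c9=5.
Step 13. [r3c8∈{6}] r3c8 has the single candidate 6 ⇒ r3c8=6.
Step 14. [r5c8∈{1}] r5c8's peers cover all but 1 ⇒ r5c8=1.
Step 15. [r5c3∈{3}] nothing but 3 survives at r5c3, so r5c3=3.
Step 16. [r2c2∈{1}] r2c2 has the single candidate 1. So r2c2=1.
Step 17. [r4c3∈{4}] r4c3 has the single candidate 4 ⇒ r4c3=4.
Step 18. [r2c7∈{4}] r2c7 has the single candidate 4, so r2c7=4.
Step 19. [r9c4∈{3}] r9c4 has the single candidate 3. So r9c4=3.
Step 20. [r7c3∈{9}] only 9 remains possible at r7c3, so r7c3=9.
Step 21. [r2c3∈{5}] r2c3 has the single candidate 5, so r2c3=5.
Step 22. [r6c1∈{7}] nothing but 7 survives at r6c1 ⇒ r6c1=7.
Step 23. [r8c5∈{4}] r8c5's peers cover all but 4. So r8c5=4.
Step 24. [r6c2∈{2}] only 2 remains possible at r6c2, so r6c2=2.
Step 25. [r7c1∈{1}] nothing but 1 survives at r7c1 ⇒ r7c1=1.
Step 26. [r3c6∈{4}] r3c6 has the single candidate 4, so r3c6=4.
Step 27. [r1c3∈{8}] only 8 remains possible at r1c3, so r1c3=8.
Step 28. [r3c3∈{7}] nothing but 7 survives at r3c3. So r3c3=7.
Step 29. [r6c5∈{6}] r6c5 is down to just 6. So r6c5=6.
Step 30. [r7c6∈{2}] nothing but 2 survives at r7c6, so r7c6=2.
Step 31. [r4c5∈{1}] only 1 remains possible at r4c5. So r4c5=1.
Step 32. [r4c4∈{8}] r4c4 is down to just 8. So r4c4=8.
Step 33. [r9c9∈{1}] r9c9 has the single candidate 1. So r9c9=1.

Answer: 4 3 8 1 2 6 5 9 7 / 6 1 5 9 8 7 4 3 2 / 2 9 7 5 3 4 1 6 8 / 9 5 4 8 1 3 7 2 6 / 8 6 3 2 7 5 9 1 4 / 7 2 1 4 6 9 3 8 5 / 1 8 9 7 5 2 6 4 3 / 3 7 2 6 4 1 8 5 9 / 5 4 6 3 9 8 2 7 1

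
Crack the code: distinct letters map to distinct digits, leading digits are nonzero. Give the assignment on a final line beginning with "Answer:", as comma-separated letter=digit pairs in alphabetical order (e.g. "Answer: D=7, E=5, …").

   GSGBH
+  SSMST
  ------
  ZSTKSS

Step 1. [col 1: H + T ≡ S (mod 10)] S=7 is one option consistent with column 1 (H + T ≡ S (mod 10), carry-in 0) — take it. So S=7.
Step 2. [col 1: H + T ≡ S (mod 10)] several values work for H in column 1 (H + T ≡ S (mod 10), carry-in 0); try H=2, so H=2.
Step 3. [Z] adding two 5-digit numbers gives at most 5+1 digits, and here it does — Z is that final carry and must be 1 ⇒ Z=1.
Step 4. [col 1: H + T ≡ S (mod 10)] from column 1 (H=2, S=7, carry-in 0, digits 1,2,7 already taken and all letters distinct): T must equal 5. So T=5.
Step 5. [col 2: B + S ≡ S (mod 10)] column 2: given S=7, carry-in 0, and digits 1,2,5,7 already taken and all letters distinct, B+S≡S (mod 10) forces B=0. So B=0.
Step 6. [col 3: G + M ≡ K (mod 10)] column 3 (G + M ≡ K (mod 10), carry-in 0) doesn't pin K yet; pick K=3 and continue, so K=3.
Step 7. [col 3: G + M ≡ K (mod 10)] several values work for G in column 3 (G + M ≡ K (mod 10), carry-in 0); try G=9. So G=9.
Step 8. [col 3: G + M ≡ K (mod 10)] in column 3 we have G+M≡K with carry-in 0; given G=9, K=3 and digits 0,1,2,3,5,7,9 already taken and all letters distinct, that pins M to 4. So M=4.

Answer: B=0, G=9, H=2, K=3, M=4, S=7, T=5, Z=1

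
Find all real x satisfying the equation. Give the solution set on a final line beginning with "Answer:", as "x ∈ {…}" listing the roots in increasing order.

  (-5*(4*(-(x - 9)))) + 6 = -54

Step 1. [(-5*(4*(-(x - 9)))) + 6 = -54] the outer +6 inverts by subtracting 6. So sub: -5*(4*(-(x - 9))) = -60.
Step 2. [-5*(4*(-(x - 9))) = -60] divide by the outer -5 ⇒ div: 4*(-(x - 9)) = 12.
Step 3. [4*(-(x - 9)) = 12] leading coefficient 4: divide by 4 ⇒ div: -(x - 9) = 3.
Step 4. [-(x - 9) = 3] leading − — multiply by −1. So neg: x - 9 = -3.
Step 5. [x - 9 = -3] -9 is outermost — add 9 both sides, so sub: x = 6.

Answer: x ∈ {6}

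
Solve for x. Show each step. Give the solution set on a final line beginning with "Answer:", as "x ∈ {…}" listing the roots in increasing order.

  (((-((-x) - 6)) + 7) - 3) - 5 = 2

Step 1. [(((-((-x) - 6)) + 7) - 3) - 5 = 2] -5 is outermost — add 5 both sides, so sub: ((-((-x) - 6)) + 7) - 3 = 7.
Step 2. [((-((-x) - 6)) + 7) - 3 = 7] add 3: x sits inside (… - 3) ⇒ sub: (-((-x) - 6)) + 7 = 10.
Step 3. [(-((-x) - 6)) + 7 = 10] 7 comes off first (subtract 7), so sub: -((-x) - 6) = 3.
Step 4. [-((-x) - 6) = 3] flip signs both sides, so neg: (-x) - 6 = -3.
Step 5. [(-x) - 6 = -3] the outer -6 inverts by adding 6, so sub: -x = 3.
Step 6. [-x = 3] flip signs both sides ⇒ neg: x = -3.

Answer: x ∈ {-3}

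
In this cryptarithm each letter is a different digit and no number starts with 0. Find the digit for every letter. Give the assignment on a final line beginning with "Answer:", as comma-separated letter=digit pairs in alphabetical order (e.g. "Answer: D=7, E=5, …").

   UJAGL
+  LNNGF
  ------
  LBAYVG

Step 1. [col 1: L + F ≡ G (mod 10)] several values work for G in column 1 (L + F ≡ G (mod 10), carry-in 0); try G=7 ⇒ G=7.
Step 2. [col 1: L + F ≡ G (mod 10)] column 1 (L + F ≡ G (mod 10), carry-in 0) doesn't pin L yet; pick L=1 and continue, so L=1.
Step 3. [col 1: L + F ≡ G (mod 10)] from column 1 (L=1, G=7, carry-in 0, digits 1,7 already taken and all letters distinct): F must equal 6, so F=6.
Step 4. [col 2: G + G ≡ V (mod 10)] column 2 reads G+G+carry(0)=V with G=7; with digits 1,6,7 already taken and all letters distinct, the only value for V is 4, so V=4.
Step 5. [col 3: A + N ≡ Y (mod 10)] Y=8 is one option consistent with column 3 (A + N ≡ Y (mod 10), carry-in 1) — take it, so Y=8.
Step 6. [col 3: A + N ≡ Y (mod 10)] several values work for A in column 3 (A + N ≡ Y (mod 10), carry-in 1); try A=5, so A=5.
Step 7. [col 3: A + N ≡ Y (mod 10)] from column 3 (A=5, Y=8, carry-in 1, digits 1,4,5,6,7,8 already taken and all letters distinct): N must equal 2 ⇒ N=2.
Step 8. [col 4: J + N ≡ A (mod 10)] column 4: given N=2, A=5, carry-in 0, and digits 1,2,4,5,6,7,8 already taken and all letters distinct, J+N≡A (mod 10) forces J=3. So J=3.
Step 9. [col 5: U + L ≡ B (mod 10)] from column 5 (L=1, carry-in 0, digits 1,2,3,4,5,6,7,8 already taken and all letters distinct): U must equal 9 ⇒ U=9.
Step 10. [col 5: U + L ≡ B (mod 10)] column 5 reads U+L+carry(0)=B with U=9, L=1; with digits 1,2,3,4,5,6,7,8,9 already taken and all letters distinct, the only value for B is 0. So B=0.

Answer: A=5, B=0, F=6, G=7, J=3, L=1, N=2, U=9, V=4, Y=8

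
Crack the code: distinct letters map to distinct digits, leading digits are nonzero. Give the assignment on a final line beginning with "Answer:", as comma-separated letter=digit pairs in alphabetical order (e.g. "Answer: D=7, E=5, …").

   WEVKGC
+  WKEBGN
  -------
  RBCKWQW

Step 1. [col 1: C + N ≡ W (mod 10)] several values work for W in column 1 (C + N ≡ W (mod 10), carry-in 0); try W=9 ⇒ W=9.
Step 2. [R] the sum has 7 digits but both addends have 6; that extra leading digit R is the final carry, namely 1 ⇒ R=1.
Step 3. [col 1: C + N ≡ W (mod 10)] no forcing yet in column 1 (carry-in 0); C=4 is free and consistent — try it ⇒ C=4.
Step 4. [col 1: C + N ≡ W (mod 10)] column 1: given C=4, W=9, carry-in 0, and digits 1,4,9 already taken and all letters distinct, C+N≡W (mod 10) forces N=5, so N=5.
Step 5. [col 2: G + G ≡ Q (mod 10)] several values work for G in column 2 (G + G ≡ Q (mod 10), carry-in 0); try G=6 ⇒ G=6.
Step 6. [col 2: G + G ≡ Q (mod 10)] in column 2 we have G+G≡Q with carry-in 0; given G=6 and digits 1,4,5,6,9 already taken and all letters distinct, that pins Q to 2. So Q=2.
Step 7. [col 3: K + B ≡ W (mod 10)] B=8 is one option consistent with column 3 (K + B ≡ W (mod 10), carry-in 1) — take it ⇒ B=8.
Step 8. [col 3: K + B ≡ W (mod 10)] column 3: given B=8, W=9, carry-in 1, and digits 1,2,4,5,6,8,9 already taken and all letters distinct, K+B≡W (mod 10) forces K=0 ⇒ K=0.
Step 9. [col 4: V + E ≡ K (mod 10)] column 4 (V + E ≡ K (mod 10), carry-in 0) doesn't pin V yet; pick V=7 and continue, so V=7.
Step 10. [col 4: V + E ≡ K (mod 10)] in column 4 we have V+E≡K with carry-in 0; given V=7, K=0 and digits 0,1,2,4,5,6,7,8,9 already taken and all letters distinct, that pins E to 3. So E=3.

Answer: B=8, C=4, E=3, G=6, K=0, N=5, Q=2, R=1, V=7, W=9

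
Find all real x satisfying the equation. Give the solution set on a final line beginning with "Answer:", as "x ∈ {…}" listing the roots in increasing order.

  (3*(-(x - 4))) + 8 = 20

Step 1. [(3*(-(x - 4))) + 8 = 20] subtract 8: x sits inside (… + 8), so sub: 3*(-(x - 4)) = 12.
Step 2. [3*(-(x - 4)) = 12] 3·(inner) — divide through by 3. So div: -(x - 4) = 4.
Step 3. [-(x - 4) = 4] LHS negated; negate both sides ⇒ neg: x - 4 = -4.
Step 4. [x - 4 = -4] -4 is outermost — add 4 both sides, so sub: x = 0.

Answer: x ∈ {0}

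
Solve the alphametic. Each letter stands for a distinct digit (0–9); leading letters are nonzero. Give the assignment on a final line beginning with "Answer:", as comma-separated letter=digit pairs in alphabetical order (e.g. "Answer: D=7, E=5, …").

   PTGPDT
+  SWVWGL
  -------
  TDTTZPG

Step 1. [col 1: T + L ≡ G (mod 10)] no forcing yet in column 1 (carry-in 0); G=6 is free and consistent — try it, so G=6.
Step 2. [col 1: T + L ≡ G (mod 10)] column 1 (T + L ≡ G (mod 10), carry-in 0) doesn't pin L yet; pick L=5 and continue ⇒ L=5.
Step 3. [col 1: T + L ≡ G (mod 10)] in column 1 we have T+L≡G with carry-in 0; given L=5, G=6 and digits 5,6 already taken and all letters distinct, that pins T to 1, so T=1.
Step 4. [col 2: D + G ≡ P (mod 10)] no forcing yet in column 2 (carry-in 0); D=2 is free and consistent — try it, so D=2.
Step 5. [col 2: D + G ≡ P (mod 10)] in column 2 we have D+G≡P with carry-in 0; given D=2, G=6 and digits 1,2,5,6 already taken and all letters distinct, that pins P to 8 ⇒ P=8.
Step 6. [col 3: P + W ≡ Z (mod 10)] column 3 reads P+W+carry(0)=Z with P=8; with digits 1,2,5,6,8 already taken and all letters distinct, the only value for W is 9, so W=9.
Step 7. [col 3: P + W ≡ Z (mod 10)] from column 3 (P=8, W=9, carry-in 0, digits 1,2,5,6,8,9 already taken and all letters distinct): Z must equal 7, so Z=7.
Step 8. [col 4: G + V ≡ T (mod 10)] from column 4 (G=6, T=1, carry-in 1, digits 1,2,5,6,7,8,9 already taken and all letters distinct): V must equal 4, so V=4.
Step 9. [col 6: P + S ≡ D (mod 10)] from column 6 (P=8, D=2, carry-in 1, digits 1,2,4,5,6,7,8,9 already taken and all letters distinct): S must equal 3 ⇒ S=3.

Answer: D=2, G=6, L=5, P=8, S=3, T=1, V=4, W=9, Z=7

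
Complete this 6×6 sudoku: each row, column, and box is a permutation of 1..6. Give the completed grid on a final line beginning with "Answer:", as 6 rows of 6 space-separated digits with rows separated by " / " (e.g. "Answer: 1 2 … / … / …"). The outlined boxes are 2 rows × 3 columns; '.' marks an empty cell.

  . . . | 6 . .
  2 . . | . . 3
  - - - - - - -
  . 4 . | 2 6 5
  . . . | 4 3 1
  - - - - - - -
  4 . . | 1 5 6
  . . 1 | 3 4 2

Step 1. [r2c3∈{4,5,6}] in row 2, 4 fits only at r2c3, so r2c3=4.
Step 2. [r2c2∈{1,5,6}] row 2 places 6 nowhere but r2c2 ⇒ r2c2=6.
Step 3. [r1c2∈{1,3,5}] r1c2 is the only open cell in col 2 admitting 1, so r1c2=1.
Step 4. [r4c3∈{2,5,6}] r4c3 is the only open cell in col 3 admitting 6, so r4c3=6.
Step 5. [r3c3∈{3}] r3c3 is down to just 3. So r3c3=3.
Step 6. [r4c1∈{5}] r4c1 has the single candidate 5. So r4c1=5.
Step 7. [r5c3∈{2}] r5c3 is down to just 2. So r5c3=2.
Step 8. [r6c2∈{5}] only 5 remains possible at r6c2 ⇒ r6c2=5.
Step 9. [r2c4∈{5}] r2c4's peers cover all but 5. So r2c4=5.
Step 10. [r4c2∈{2}] only 2 remains possible at r4c2 ⇒ r4c2=2.
Step 11. [r2c5∈{1}] nothing but 1 survives at r2c5, so r2c5=1.
Step 12. [r1c6∈{4}] nothing but 4 survives at r1c6. So r1c6=4.
Step 13. [r1c3∈{5}] r1c3's peers cover all but 5 ⇒ r1c3=5.
Step 14. [r5c2∈{3}] r5c2 has the single candidate 3. So r5c2=3.
Step 15. [r1c1∈{3}] r1c1's peers cover all but 3, so r1c1=3.
Step 16. [r3c1∈{1}] r3c1 is down to just 1. So r3c1=1.
Step 17. [r1c5∈{2}] nothing but 2 survives at r1c5. So r1c5=2.
Step 18. [r6c1∈{6}] nothing but 6 survives at r6c1, so r6c1=6.

Answer: 3 1 5 6 2 4 / 2 6 4 5 1 3 / 1 4 3 2 6 5 / 5 2 6 4 3 1 / 4 3 2 1 5 6 / 6 5 1 3 4 2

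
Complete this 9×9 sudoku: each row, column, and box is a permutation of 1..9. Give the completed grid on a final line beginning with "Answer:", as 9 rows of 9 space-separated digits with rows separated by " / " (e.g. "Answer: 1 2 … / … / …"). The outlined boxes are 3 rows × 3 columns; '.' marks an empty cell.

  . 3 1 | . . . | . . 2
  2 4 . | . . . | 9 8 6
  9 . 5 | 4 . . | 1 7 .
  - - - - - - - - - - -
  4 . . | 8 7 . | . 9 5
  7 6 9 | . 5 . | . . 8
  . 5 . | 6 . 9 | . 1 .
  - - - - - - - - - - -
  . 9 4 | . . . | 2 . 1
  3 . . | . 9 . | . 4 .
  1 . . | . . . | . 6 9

Step 1. [r8c9∈{7}] r8c9 is down to just 7. So r8c9=7.
Step 2. [r9c2∈{2,7,8}] 7 has one home in col 2: r9c2, so r9c2=7.
Step 3. [r7c1∈{5,6,8}] in col 1, 5 fits only at r7c1. So r7c1=5.
Step 4. [r7c8∈{3}] only 3 remains possible at r7c8 ⇒ r7c8=3.
Step 5. [r3c2∈{8}] r3c2's peers cover all but 8, so r3c2=8.
Step 6. [r8c2∈{2}] only 2 remains possible at r8c2, so r8c2=2.
Step 7. [r9c3∈{8}] only 8 remains possible at r9c3, so r9c3=8.
Step 8. [r6c9∈{3,4}] across col 9, 4 lands solely at r6c9. So r6c9=4.
Step 9. [r5c7∈{3}] r5c7 has the single candidate 3 ⇒ r5c7=3.
Step 10. [r9c7∈{5}] only 5 remains possible at r9c7 ⇒ r9c7=5.
Step 11. [r5c6∈{1,2,4}] r5c6 is the only open cell in row 5 admitting 4. So r5c6=4.
Step 12. [r5c4∈{1,2}] r5c4 is the only open cell in row 5 admitting 1. So r5c4=1.
Step 13. [r8c6∈{1,5,6,8}] r8c6 is the only open cell in row 8 admitting 1, so r8c6=1.
Step 14. [r9c4∈{2,3}] r9c4 is the only open cell in col 4 admitting 2, so r9c4=2.
Step 15. [r2c4∈{3,5,7}] 3 has one home in col 4: r2c4 ⇒ r2c4=3.
Step 16. [r2c6∈{5,7}] in row 2, 5 fits only at r2c6. So r2c6=5.
Step 17. [r1c1∈{6}] r1c1's peers cover all but 6 ⇒ r1c1=6.
Step 18. [r1c5∈{8}] r1c5 is down to just 8. So r1c5=8.
Step 19. [r9c6∈{3}] r9c6's peers cover all but 3 ⇒ r9c6=3.
Step 20. [r4c6∈{2}] r4c6 is down to just 2. So r4c6=2.
Step 21. [r7c6∈{6,7,8}] row 7 places 8 nowhere but r7c6. So r7c6=8.
Step 22. [r7c4∈{7}] only 7 remains possible at r7c4 ⇒ r7c4=7.
Step 23. [r6c3∈{2,3}] r6c3 is the only open cell in row 6 admitting 2. So r6c3=2.
Step 24. [r7c5∈{6}] nothing but 6 survives at r7c5. So r7c5=6.
Step 25. [r4c2∈{1}] r4c2 is down to just 1. So r4c2=1.
Step 26. [r2c5∈{1}] r2c5's peers cover all but 1 ⇒ r2c5=1.
Step 27. [r8c4∈{5}] r8c4 has the single candidate 5, so r8c4=5.
Step 28. [r5c8∈{2}] r5c8 has the single candidate 2. So r5c8=2.
Step 29. [r6c5∈{3}] only 3 remains possible at r6c5 ⇒ r6c5=3.
Step 30. [r1c6∈{7}] only 7 remains possible at r1c6 ⇒ r1c6=7.
Step 31. [r2c3∈{7}] only 7 remains possible at r2c3 ⇒ r2c3=7.
Step 32. [r1c4∈{9}] r1c4 has the single candidate 9. So r1c4=9.
Step 33. [r3c5∈{2}] r3c5 is down to just 2. So r3c5=2.
Step 34. [r8c3∈{6}] nothing but 6 survives at r8c3, so r8c3=6.
Step 35. [r6c7∈{7}] r6c7 is down to just 7 ⇒ r6c7=7.
Step 36. [r4c7∈{6}] nothing but 6 survives at r4c7. So r4c7=6.
Step 37. [r9c5∈{4}] r9c5 has the single candidate 4 ⇒ r9c5=4.
Step 38. [r3c6∈{6}] r3c6 is down to just 6. So r3c6=6.
Step 39. [r8c7∈{8}] r8c7 has the single candidate 8. So r8c7=8.
Step 40. [r4c3∈{3}] r4c3 has the single candidate 3, so r4c3=3.
Step 41. [r3c9∈{3}] r3c9's peers cover all but 3 ⇒ r3c9=3.
Step 42. [r1c8∈{5}] r1c8 is down to just 5. So r1c8=5.
Step 43. [r6c1∈{8}] r6c1 has the single candidate 8. So r6c1=8.
Step 44. [r1c7∈{4}] only 4 remains possible at r1c7, so r1c7=4.

Answer: 6 3 1 9 8 7 4 5 2 / 2 4 7 3 1 5 9 8 6 / 9 8 5 4 2 6 1 7 3 / 4 1 3 8 7 2 6 9 5 / 7 6 9 1 5 4 3 2 8 / 8 5 2 6 3 9 7 1 4 / 5 9 4 7 6 8 2 3 1 / 3 2 6 5 9 1 8 4 7 / 1 7 8 2 4 3 5 6 9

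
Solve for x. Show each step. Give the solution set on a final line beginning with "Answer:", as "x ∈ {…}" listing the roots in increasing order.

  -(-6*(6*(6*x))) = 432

Step 1. [-(-6*(6*(6*x))) = 432] LHS negated; negate both sides, so neg: -6*(6*(6*x)) = -432.
Step 2. [-6*(6*(6*x)) = -432] -6·(inner) — divide through by -6, so div: 6*(6*x) = 72.
Step 3. [6*(6*x) = 72] LHS = 6·(…); ÷6 both sides, so div: 6*x = 12.
Step 4. [6*x = 12] leading coefficient 6: divide by 6 ⇒ div: x = 2.

Answer: x ∈ {2}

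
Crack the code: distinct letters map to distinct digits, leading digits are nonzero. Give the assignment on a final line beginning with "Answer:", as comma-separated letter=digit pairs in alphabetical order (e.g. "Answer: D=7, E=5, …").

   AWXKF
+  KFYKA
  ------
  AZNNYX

Step 1. [col 1: F + A ≡ X (mod 10)] F=4 is one option consistent with column 1 (F + A ≡ X (mod 10), carry-in 0) — take it, so F=4.
Step 2. [col 1: F + A ≡ X (mod 10)] no forcing yet in column 1 (carry-in 0); A=1 is free and consistent — try it ⇒ A=1.
Step 3. [col 1: F + A ≡ X (mod 10)] in column 1 we have F+A≡X with carry-in 0; given F=4, A=1 and digits 1,4 already taken and all letters distinct, that pins X to 5, so X=5.
Step 4. [col 2: K + K ≡ Y (mod 10)] Y=6 is one option consistent with column 2 (K + K ≡ Y (mod 10), carry-in 0) — take it ⇒ Y=6.
Step 5. [col 2: K + K ≡ Y (mod 10)] column 2 (K + K ≡ Y (mod 10), carry-in 0) doesn't pin K yet; pick K=8 and continue. So K=8.
Step 6. [col 3: X + Y ≡ N (mod 10)] column 3: given X=5, Y=6, carry-in 1, and digits 1,4,5,6,8 already taken and all letters distinct, X+Y≡N (mod 10) forces N=2, so N=2.
Step 7. [col 4: W + F ≡ N (mod 10)] column 4: given F=4, N=2, carry-in 1, and digits 1,2,4,5,6,8 already taken and all letters distinct, W+F≡N (mod 10) forces W=7 ⇒ W=7.
Step 8. [col 5: A + K ≡ Z (mod 10)] column 5 reads A+K+carry(1)=Z with A=1, K=8; with digits 1,2,4,5,6,7,8 already taken and all letters distinct, the only value for Z is 0 ⇒ Z=0.

Answer: A=1, F=4, K=8, N=2, W=7, X=5, Y=6, Z=0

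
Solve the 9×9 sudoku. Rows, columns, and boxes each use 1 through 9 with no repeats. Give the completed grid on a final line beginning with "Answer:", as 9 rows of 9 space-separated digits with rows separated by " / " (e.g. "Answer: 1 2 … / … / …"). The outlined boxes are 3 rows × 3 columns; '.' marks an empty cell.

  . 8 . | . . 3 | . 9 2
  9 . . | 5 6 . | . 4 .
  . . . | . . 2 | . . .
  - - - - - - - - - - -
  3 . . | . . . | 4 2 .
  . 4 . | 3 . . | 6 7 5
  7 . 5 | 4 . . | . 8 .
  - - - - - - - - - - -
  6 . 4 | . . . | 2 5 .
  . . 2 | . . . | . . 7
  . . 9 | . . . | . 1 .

Step 1. [r9c9∈{3,4,6,8}] in col 9, 4 fits only at r9c9, so r9c9=4.
Step 2. [r3c9∈{1,3,6,8}] in col 9, 6 fits only at r3c9 ⇒ r3c9=6.
Step 3. [r3c8∈{3}] r3c8 has the single candidate 3. So r3c8=3.
Step 4. [r8c6∈{1,4,5,6,8,9}] r8c6 is the only open cell in col 6 admitting 4, so r8c6=4.
Step 5. [r9c4∈{2,6,7,8}] 2 has one home in col 4: r9c4 ⇒ r9c4=2.
Step 6. [r9c6∈{5,6,7,8}] row 9 places 6 nowhere but r9c6 ⇒ r9c6=6.
Step 7. [r4c4∈{1,6,7,8,9}] col 4 places 6 nowhere but r4c4. So r4c4=6.
Step 8. [r4c6∈{1,5,7,8,9}] across col 6, 5 lands solely at r4c6 ⇒ r4c6=5.
Step 9. [r4c5∈{1,7,8,9}] across row 4, 7 lands solely at r4c5, so r4c5=7.
Step 10. [r9c2∈{3,5,7}] across row 9, 7 lands solely at r9c2. So r9c2=7.
Step 11. [r5c1∈{1,2,8}] across col 1, 2 lands solely at r5c1. So r5c1=2.
Step 12. [r2c3∈{1,3,7}] r2c3 is the only open cell in col 3 admitting 3 ⇒ r2c3=3.
Step 13. [r6c2∈{1,6,9}] across row 6, 6 lands solely at r6c2. So r6c2=6.
Step 14. [r4c3∈{1,8}] 8 has one home in row 4: r4c3, so r4c3=8.
Step 15. [r5c3∈{1}] r5c3 has the single candidate 1. So r5c3=1.
Step 16. [r4c9∈{1,9}] row 4 places 1 nowhere but r4c9, so r4c9=1.
Step 17. [r2c9∈{8}] only 8 remains possible at r2c9 ⇒ r2c9=8.
Step 18. [r3c3∈{7}] r3c3 has the single candidate 7, so r3c3=7.
Step 19. [r6c5∈{1,2,9}] across row 6, 2 lands solely at r6c5 ⇒ r6c5=2.
Step 20. [r6c6∈{1,9}] in row 6, 1 fits only at r6c6 ⇒ r6c6=1.
Step 21. [r2c6∈{7}] only 7 remains possible at r2c6. So r2c6=7.
Step 22. [r1c4∈{1}] r1c4's peers cover all but 1. So r1c4=1.
Step 23. [r7c4∈{7,8,9}] row 7 places 7 nowhere but r7c4, so r7c4=7.
Step 24. [r1c5∈{4}] only 4 remains possible at r1c5 ⇒ r1c5=4.
Step 25. [r1c1∈{5}] only 5 remains possible at r1c1, so r1c1=5.
Step 26. [r3c2∈{1}] r3c2 is down to just 1. So r3c2=1.
Step 27. [r7c5∈{1,3,8,9}] across row 7, 1 lands solely at r7c5 ⇒ r7c5=1.
Step 28. [r7c6∈{8,9}] row 7 places 8 nowhere but r7c6, so r7c6=8.
Step 29. [r8c4∈{9}] nothing but 9 survives at r8c4, so r8c4=9.
Step 30. [r9c5∈{3,5}] across row 9, 5 lands solely at r9c5. So r9c5=5.
Step 31. [r9c7∈{3,8}] r9c7 is the only open cell in row 9 admitting 3 ⇒ r9c7=3.
Step 32. [r5c5∈{8,9}] across row 5, 8 lands solely at r5c5, so r5c5=8.
Step 33. [r8c1∈{1,8}] across row 8, 1 lands solely at r8c1 ⇒ r8c1=1.
Step 34. [r6c7∈{9}] r6c7's peers cover all but 9 ⇒ r6c7=9.
Step 35. [r7c2∈{3}] r7c2 has the single candidate 3, so r7c2=3.
Step 36. [r5c6∈{9}] r5c6 is down to just 9 ⇒ r5c6=9.
Step 37. [r8c8∈{6}] only 6 remains possible at r8c8, so r8c8=6.
Step 38. [r2c2∈{2}] only 2 remains possible at r2c2. So r2c2=2.
Step 39. [r8c7∈{8}] nothing but 8 survives at r8c7 ⇒ r8c7=8.
Step 40. [r3c7∈{5}] nothing but 5 survives at r3c7. So r3c7=5.
Step 41. [r4c2∈{9}] nothing but 9 survives at r4c2. So r4c2=9.
Step 42. [r8c2∈{5}] r8c2's peers cover all but 5. So r8c2=5.
Step 43. [r6c9∈{3}] only 3 remains possible at r6c9 ⇒ r6c9=3.
Step 44. [r2c7∈{1}] nothing but 1 survives at r2c7. So r2c7=1.
Step 45. [r9c1∈{8}] r9c1 is down to just 8, so r9c1=8.
Step 46. [r3c5∈{9}] r3c5's peers cover all but 9, so r3c5=9.
Step 47. [r8c5∈{3}] r8c5 has the single candidate 3. So r8c5=3.
Step 48. [r1c7∈{7}] nothing but 7 survives at r1c7 ⇒ r1c7=7.
Step 49. [r3c4∈{8}] r3c4 is down to just 8. So r3c4=8.
Step 50. [r3c1∈{4}] only 4 remains possible at r3c1 ⇒ r3c1=4.
Step 51. [r1c3∈{6}] r1c3 has the single candidate 6 ⇒ r1c3=6.
Step 52. [r7c9∈{9}] r7c9 has the single candidate 9, so r7c9=9.

Answer: 5 8 6 1 4 3 7 9 2 / 9 2 3 5 6 7 1 4 8 / 4 1 7 8 9 2 5 3 6 / 3 9 8 6 7 5 4 2 1 / 2 4 1 3 8 9 6 7 5 / 7 6 5 4 2 1 9 8 3 / 6 3 4 7 1 8 2 5 9 / 1 5 2 9 3 4 8 6 7 / 8 7 9 2 5 6 3 1 4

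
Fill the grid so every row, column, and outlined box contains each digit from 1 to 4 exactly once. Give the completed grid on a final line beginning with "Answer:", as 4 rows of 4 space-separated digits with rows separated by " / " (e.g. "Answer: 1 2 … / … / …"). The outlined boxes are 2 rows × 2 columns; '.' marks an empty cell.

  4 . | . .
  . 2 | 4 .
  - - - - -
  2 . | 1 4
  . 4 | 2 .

Step 1. [r4c4∈{3}] r4c4 is down to just 3. So r4c4=3.
Step 2. [r1c2∈{1,3}] across col 2, 1 lands solely at r1c2, so r1c2=1.
Step 3. [r2c4∈{1}] nothing but 1 survives at r2c4 ⇒ r2c4=1.
Step 4. [r1c4∈{2}] r1c4 has the single candidate 2, so r1c4=2.
Step 5. [r2c1∈{3}] r2c1's peers cover all but 3 ⇒ r2c1=3.
Step 6. [r1c3∈{3}] r1c3's peers cover all but 3. So r1c3=3.
Step 7. [r3c2∈{3}] r3c2 has the single candidate 3. So r3c2=3.
Step 8. [r4c1∈{1}] only 1 remains possible at r4c1, so r4c1=1.

Answer: 4 1 3 2 / 3 2 4 1 / 2 3 1 4 / 1 4 2 3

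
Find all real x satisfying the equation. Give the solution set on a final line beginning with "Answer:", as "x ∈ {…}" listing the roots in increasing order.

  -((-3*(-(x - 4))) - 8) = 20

Step 1. [-((-3*(-(x - 4))) - 8) = 20] LHS negated; negate both sides. So neg: (-3*(-(x - 4))) - 8 = -20.
Step 2. [(-3*(-(x - 4))) - 8 = -20] 8 comes off first (add 8). So sub: -3*(-(x - 4)) = -12.
Step 3. [-3*(-(x - 4)) = -12] leading coefficient -3: divide by -3. So div: -(x - 4) = 4.
Step 4. [-(x - 4) = 4] LHS negated; negate both sides, so neg: x - 4 = -4.
Step 5. [x - 4 = -4] -4 is outermost — add 4 both sides ⇒ sub: x = 0.

Answer: x ∈ {0}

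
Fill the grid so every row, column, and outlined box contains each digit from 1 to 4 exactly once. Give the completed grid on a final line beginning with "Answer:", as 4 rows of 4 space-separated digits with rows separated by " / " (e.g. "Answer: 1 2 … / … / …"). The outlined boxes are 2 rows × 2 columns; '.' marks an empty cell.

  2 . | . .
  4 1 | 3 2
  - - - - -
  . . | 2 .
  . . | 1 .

Step 1. [r4c1∈{3}] r4c1's peers cover all but 3 ⇒ r4c1=3.
Step 2. [r4c4∈{4}] only 4 remains possible at r4c4, so r4c4=4.
Step 3. [r3c4∈{3}] r3c4's peers cover all but 3, so r3c4=3.
Step 4. [r1c4∈{1}] r1c4's peers cover all but 1. So r1c4=1.
Step 5. [r1c2∈{3}] r1c2 has the single candidate 3, so r1c2=3.
Step 6. [r3c1∈{1}] only 1 remains possible at r3c1. So r3c1=1.
Step 7. [r1c3∈{4}] r1c3's peers cover all but 4. So r1c3=4.
Step 8. [r3c2∈{4}] r3c2 has the single candidate 4. So r3c2=4.
Step 9. [r4c2∈{2}] r4c2's peers cover all but 2. So r4c2=2.

Answer: 2 3 4 1 / 4 1 3 2 / 1 4 2 3 / 3 2 1 4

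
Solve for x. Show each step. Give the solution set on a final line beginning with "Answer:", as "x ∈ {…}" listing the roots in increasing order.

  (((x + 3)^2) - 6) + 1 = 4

Step 1. [(((x + 3)^2) - 6) + 1 = 4] the outer +1 inverts by subtracting 1 ⇒ sub: ((x + 3)^2) - 6 = 3.
Step 2. [((x + 3)^2) - 6 = 3] 6 comes off first (add 6), so sub: (x + 3)^2 = 9.
Step 3. [(x + 3)^2 = 9] √ both sides: 9 ≥ 0 gives two branches, so sqrt: x + 3 = 3 or -3.
Step 4. [x + 3 = 3 or -3] subtract 3: x sits inside (… + 3) ⇒ sub: x = 0 or -6.

Answer: x ∈ {-6, 0}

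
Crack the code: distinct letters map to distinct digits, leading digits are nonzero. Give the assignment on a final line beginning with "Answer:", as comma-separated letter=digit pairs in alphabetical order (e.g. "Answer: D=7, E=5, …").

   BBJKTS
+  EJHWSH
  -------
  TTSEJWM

Step 1. [col 1: S + H ≡ M (mod 10)] H=7 is one option consistent with column 1 (S + H ≡ M (mod 10), carry-in 0) — take it ⇒ H=7.
Step 2. [col 1: S + H ≡ M (mod 10)] no forcing yet in column 1 (carry-in 0); M=0 is free and consistent — try it ⇒ M=0.
Step 3. [col 1: S + H ≡ M (mod 10)] in column 1 we have S+H≡M with carry-in 0; given H=7, M=0 and digits 0,7 already taken and all letters distinct, that pins S to 3. So S=3.
Step 4. [col 2: T + S ≡ W (mod 10)] several values work for T in column 2 (T + S ≡ W (mod 10), carry-in 1); try T=1, so T=1.
Step 5. [col 2: T + S ≡ W (mod 10)] from column 2 (T=1, S=3, carry-in 1, digits 0,1,3,7 already taken and all letters distinct): W must equal 5. So W=5.
Step 6. [col 3: K + W ≡ J (mod 10)] no forcing yet in column 3 (carry-in 0); J=4 is free and consistent — try it ⇒ J=4.
Step 7. [col 3: K + W ≡ J (mod 10)] column 3 reads K+W+carry(0)=J with W=5, J=4; with digits 0,1,3,4,5,7 already taken and all letters distinct, the only value for K is 9 ⇒ K=9.
Step 8. [col 4: J + H ≡ E (mod 10)] column 4: given J=4, H=7, carry-in 1, and digits 0,1,3,4,5,7,9 already taken and all letters distinct, J+H≡E (mod 10) forces E=2 ⇒ E=2.
Step 9. [col 5: B + J ≡ S (mod 10)] in column 5 we have B+J≡S with carry-in 1; given J=4, S=3 and digits 0,1,2,3,4,5,7,9 already taken and all letters distinct, that pins B to 8, so B=8.

Answer: B=8, E=2, H=7, J=4, K=9, M=0, S=3, T=1, W=5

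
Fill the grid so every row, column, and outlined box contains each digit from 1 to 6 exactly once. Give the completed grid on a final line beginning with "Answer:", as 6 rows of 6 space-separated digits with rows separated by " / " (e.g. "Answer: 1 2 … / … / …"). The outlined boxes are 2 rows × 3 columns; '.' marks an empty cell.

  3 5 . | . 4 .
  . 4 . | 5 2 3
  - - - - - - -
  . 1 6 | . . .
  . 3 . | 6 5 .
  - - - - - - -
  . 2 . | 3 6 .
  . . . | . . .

Step 1. [r6c5∈{1}] r6c5 has the single candidate 1, so r6c5=1.
Step 2. [r3c1∈{2,4,5}] in row 3, 5 fits only at r3c1. So r3c1=5.
Step 3. [r4c1∈{2,4}] col 1 places 2 nowhere but r4c1, so r4c1=2.
Step 4. [r2c3∈{1}] only 1 remains possible at r2c3 ⇒ r2c3=1.
Step 5. [r4c3∈{4}] r4c3 is down to just 4 ⇒ r4c3=4.
Step 6. [r5c3∈{5}] only 5 remains possible at r5c3, so r5c3=5.
Step 7. [r5c6∈{4}] nothing but 4 survives at r5c6 ⇒ r5c6=4.
Step 8. [r3c6∈{2}] r3c6's peers cover all but 2 ⇒ r3c6=2.
Step 9. [r1c6∈{1,6}] r1c6 is the only open cell in row 1 admitting 6, so r1c6=6.
Step 10. [r6c1∈{4,6}] row 6 places 4 nowhere but r6c1. So r6c1=4.
Step 11. [r6c3∈{3}] only 3 remains possible at r6c3. So r6c3=3.
Step 12. [r1c3∈{2}] r1c3's peers cover all but 2 ⇒ r1c3=2.
Step 13. [r4c6∈{1}] nothing but 1 survives at r4c6 ⇒ r4c6=1.
Step 14. [r3c4∈{4}] nothing but 4 survives at r3c4, so r3c4=4.
Step 15. [r6c4∈{2}] r6c4 is down to just 2, so r6c4=2.
Step 16. [r6c6∈{5}] nothing but 5 survives at r6c6, so r6c6=5.
Step 17. [r1c4∈{1}] r1c4's peers cover all but 1. So r1c4=1.
Step 18. [r6c2∈{6}] only 6 remains possible at r6c2 ⇒ r6c2=6.
Step 19. [r2c1∈{6}] r2c1 has the single candidate 6, so r2c1=6.
Step 20. [r3c5∈{3}] r3c5 is down to just 3, so r3c5=3.
Step 21. [r5c1∈{1}] nothing but 1 survives at r5c1 ⇒ r5c1=1.

Answer: 3 5 2 1 4 6 / 6 4 1 5 2 3 / 5 1 6 4 3 2 / 2 3 4 6 5 1 / 1 2 5 3 6 4 / 4 6 3 2 1 5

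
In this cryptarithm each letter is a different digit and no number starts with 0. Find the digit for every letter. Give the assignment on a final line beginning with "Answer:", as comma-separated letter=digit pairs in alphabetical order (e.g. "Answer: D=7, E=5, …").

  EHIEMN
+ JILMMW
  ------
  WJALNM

Step 1. [col 1: N + W ≡ M (mod 10)] no forcing yet in column 1 (carry-in 0); W=8 is free and consistent — try it ⇒ W=8.
Step 2. [col 1: N + W ≡ M (mod 10)] M=1 is one option consistent with column 1 (N + W ≡ M (mod 10), carry-in 0) — take it ⇒ M=1.
Step 3. [col 1: N + W ≡ M (mod 10)] from column 1 (W=8, M=1, carry-in 0, digits 1,8 already taken and all letters distinct): N must equal 3. So N=3.
Step 4. [col 3: E + M ≡ L (mod 10)] no forcing yet in column 3 (carry-in 0); E=5 is free and consistent — try it. So E=5.
Step 5. [col 3: E + M ≡ L (mod 10)] column 3: given E=5, M=1, carry-in 0, and digits 1,3,5,8 already taken and all letters distinct, E+M≡L (mod 10) forces L=6 ⇒ L=6.
Step 6. [col 4: I + L ≡ A (mod 10)] column 4 reads I+L+carry(0)=A with L=6; with digits 1,3,5,6,8 already taken and all letters distinct, the only value for I is 4. So I=4.
Step 7. [col 4: I + L ≡ A (mod 10)] in column 4 we have I+L≡A with carry-in 0; given I=4, L=6 and digits 1,3,4,5,6,8 already taken and all letters distinct, that pins A to 0, so A=0.
Step 8. [col 5: H + I ≡ J (mod 10)] H=7 is one option consistent with column 5 (H + I ≡ J (mod 10), carry-in 1) — take it ⇒ H=7.
Step 9. [col 5: H + I ≡ J (mod 10)] column 5: given H=7, I=4, carry-in 1, and digits 0,1,3,4,5,6,7,8 already taken and all letters distinct, H+I≡J (mod 10) forces J=2 ⇒ J=2.

Answer: A=0, E=5, H=7, I=4, J=2, L=6, M=1, N=3, W=8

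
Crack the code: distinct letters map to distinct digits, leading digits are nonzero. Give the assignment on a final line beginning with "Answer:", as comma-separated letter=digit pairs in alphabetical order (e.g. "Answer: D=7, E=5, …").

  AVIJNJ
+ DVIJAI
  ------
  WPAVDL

Step 1. [col 1: J + I ≡ L (mod 10)] no forcing yet in column 1 (carry-in 0); I=1 is free and consistent — try it, so I=1.
Step 2. [col 1: J + I ≡ L (mod 10)] L=8 is one option consistent with column 1 (J + I ≡ L (mod 10), carry-in 0) — take it ⇒ L=8.
Step 3. [col 1: J + I ≡ L (mod 10)] column 1: given I=1, L=8, carry-in 0, and digits 1,8 already taken and all letters distinct, J+I≡L (mod 10) forces J=7, so J=7.
Step 4. [col 2: N + A ≡ D (mod 10)] no forcing yet in column 2 (carry-in 0); N=9 is free and consistent — try it, so N=9.
Step 5. [col 2: N + A ≡ D (mod 10)] no forcing yet in column 2 (carry-in 0); D=2 is free and consistent — try it ⇒ D=2.
Step 6. [col 2: N + A ≡ D (mod 10)] column 2: given N=9, D=2, carry-in 0, and digits 1,2,7,8,9 already taken and all letters distinct, N+A≡D (mod 10) forces A=3 ⇒ A=3.
Step 7. [col 3: J + J ≡ V (mod 10)] from column 3 (J=7, carry-in 1, digits 1,2,3,7,8,9 already taken and all letters distinct): V must equal 5. So V=5.
Step 8. [col 5: V + V ≡ P (mod 10)] column 5 reads V+V+carry(0)=P with V=5; with digits 1,2,3,5,7,8,9 already taken and all letters distinct, the only value for P is 0 ⇒ P=0.
Step 9. [col 6: A + D ≡ W (mod 10)] column 6 reads A+D+carry(1)=W with A=3, D=2; with digits 0,1,2,3,5,7,8,9 already taken and all letters distinct, the only value for W is 6. So W=6.

Answer: A=3, D=2, I=1, J=7, L=8, N=9, P=0, V=5, W=6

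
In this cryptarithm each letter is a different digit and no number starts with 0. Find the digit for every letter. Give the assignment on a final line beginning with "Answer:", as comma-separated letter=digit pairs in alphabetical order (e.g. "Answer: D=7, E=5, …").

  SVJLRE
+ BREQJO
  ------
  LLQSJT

Step 1. [col 1: E + O ≡ T (mod 10)] column 1 (E + O ≡ T (mod 10), carry-in 0) doesn't pin O yet; pick O=8 and continue, so O=8.
Step 2. [col 1: E + O ≡ T (mod 10)] several values work for E in column 1 (E + O ≡ T (mod 10), carry-in 0); try E=2 ⇒ E=2.
Step 3. [col 1: E + O ≡ T (mod 10)] column 1: given E=2, O=8, carry-in 0, and digits 2,8 already taken and all letters distinct, E+O≡T (mod 10) forces T=0, so T=0.
Step 4. [col 2: R + J ≡ J (mod 10)] column 2 reads R+J+carry(1)=J with nothing yet; with digits 0,2,8 already taken and all letters distinct, the only value for R is 9 ⇒ R=9.
Step 5. [col 2: R + J ≡ J (mod 10)] no forcing yet in column 2 (carry-in 1); J=4 is free and consistent — try it. So J=4.
Step 6. [col 3: L + Q ≡ S (mod 10)] several values work for S in column 3 (L + Q ≡ S (mod 10), carry-in 1); try S=3. So S=3.
Step 7. [col 3: L + Q ≡ S (mod 10)] several values work for Q in column 3 (L + Q ≡ S (mod 10), carry-in 1); try Q=7 ⇒ Q=7.
Step 8. [col 3: L + Q ≡ S (mod 10)] column 3 reads L+Q+carry(1)=S with Q=7, S=3; with digits 0,2,3,4,7,8,9 already taken and all letters distinct, the only value for L is 5. So L=5.
Step 9. [col 5: V + R ≡ L (mod 10)] from column 5 (R=9, L=5, carry-in 0, digits 0,2,3,4,5,7,8,9 already taken and all letters distinct): V must equal 6. So V=6.
Step 10. [col 6: S + B ≡ L (mod 10)] column 6: given S=3, L=5, carry-in 1, and digits 0,2,3,4,5,6,7,8,9 already taken and all letters distinct, S+B≡L (mod 10) forces B=1, so B=1.

Answer: B=1, E=2, J=4, L=5, O=8, Q=7, R=9, S=3, T=0, V=6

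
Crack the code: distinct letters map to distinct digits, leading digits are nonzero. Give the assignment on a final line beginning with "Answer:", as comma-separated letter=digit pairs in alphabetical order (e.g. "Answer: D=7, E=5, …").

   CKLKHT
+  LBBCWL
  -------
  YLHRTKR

Step 1. [Y] Y is the leading digit of a 7-digit sum of two 6-digit numbers; the final carry is exactly 1, so Y=1.
Step 2. [col 1: T + L ≡ R (mod 10)] column 1 (T + L ≡ R (mod 10), carry-in 0) doesn't pin L yet; pick L=3 and continue, so L=3.
Step 3. [col 1: T + L ≡ R (mod 10)] no forcing yet in column 1 (carry-in 0); R=0 is free and consistent — try it. So R=0.
Step 4. [col 1: T + L ≡ R (mod 10)] column 1 reads T+L+carry(0)=R with L=3, R=0; with digits 0,1,3 already taken and all letters distinct, the only value for T is 7. So T=7.
Step 5. [col 2: H + W ≡ K (mod 10)] several values work for H in column 2 (H + W ≡ K (mod 10), carry-in 1); try H=5. So H=5.
Step 6. [col 2: H + W ≡ K (mod 10)] no forcing yet in column 2 (carry-in 1); K=8 is free and consistent — try it, so K=8.
Step 7. [col 2: H + W ≡ K (mod 10)] from column 2 (H=5, K=8, carry-in 1, digits 0,1,3,5,7,8 already taken and all letters distinct): W must equal 2, so W=2.
Step 8. [col 3: K + C ≡ T (mod 10)] from column 3 (K=8, T=7, carry-in 0, digits 0,1,2,3,5,7,8 already taken and all letters distinct): C must equal 9 ⇒ C=9.
Step 9. [col 4: L + B ≡ R (mod 10)] column 4 reads L+B+carry(1)=R with L=3, R=0; with digits 0,1,2,3,5,7,8,9 already taken and all letters distinct, the only value for B is 6, so B=6.

Answer: B=6, C=9, H=5, K=8, L=3, R=0, T=7, W=2, Y=1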